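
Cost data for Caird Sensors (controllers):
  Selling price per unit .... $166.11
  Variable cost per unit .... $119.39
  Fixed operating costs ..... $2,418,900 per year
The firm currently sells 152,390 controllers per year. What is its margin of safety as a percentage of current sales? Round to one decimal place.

66.0%

Unit CM = price − variable cost = $166.11 − $119.39 = $46.72. Break-even units = $2,418,900 ÷ $46.72 = 51,774.40; break-even revenue = 51,774.40 × $166.11 = $8,600,245.70.
Current sales = 152,390 × $166.11 = $25,313,502.90.
Margin of safety = ($25,313,502.90 − $8,600,245.70) ÷ $25,313,502.90 = 66.0%.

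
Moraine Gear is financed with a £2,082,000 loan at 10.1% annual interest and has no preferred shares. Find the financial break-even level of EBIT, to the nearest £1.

Annual interest = 10.1% × £2,082,000 = £210,282.00.
Without preferred stock the financial break-even is simply EBIT = interest = £210,282.00.

£210,282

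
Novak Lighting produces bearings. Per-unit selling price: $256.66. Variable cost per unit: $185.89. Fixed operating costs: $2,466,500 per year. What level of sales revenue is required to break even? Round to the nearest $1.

$8,945,201

CM per unit = $256.66 − $185.89 = $70.77; CM ratio = $70.77 / $256.66 = 0.2757.
Break-even revenue = fixed costs × price ÷ CM = $2,466,500 × $256.66 ÷ $70.77 = $8,945,201.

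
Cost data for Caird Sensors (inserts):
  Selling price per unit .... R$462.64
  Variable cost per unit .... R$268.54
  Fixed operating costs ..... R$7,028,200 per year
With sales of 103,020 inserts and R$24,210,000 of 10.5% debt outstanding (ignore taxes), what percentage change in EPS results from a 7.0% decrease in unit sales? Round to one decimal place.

-13.4%

At 103,020 units, contribution = 103,020 × R$194.10 = R$19,996,182.00.
EBIT = R$19,996,182.00 − R$7,028,200 = R$12,967,982.00.
After interest of R$2,542,050.00, pre-tax earnings = R$10,425,932.00.
DCL = total CM / (EBIT − I) = R$19,996,182.00 / R$10,425,932.00 = 1.9179.
EPS therefore changes by 1.9179 × (-7.0%) = -13.4%.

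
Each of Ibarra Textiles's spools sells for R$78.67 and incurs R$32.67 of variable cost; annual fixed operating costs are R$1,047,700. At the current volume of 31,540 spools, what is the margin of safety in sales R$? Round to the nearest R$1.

Each unit contributes R$78.67 − R$32.67 = R$46.00. Break-even units = R$1,047,700 ÷ R$46.00 = 22,776.09; break-even revenue = 22,776.09 × R$78.67 = R$1,791,794.76.
Actual sales revenue = 31,540 × R$78.67 = R$2,481,251.80.
Margin of safety = R$2,481,251.80 − R$1,791,794.76 = R$689,457.

R$689,457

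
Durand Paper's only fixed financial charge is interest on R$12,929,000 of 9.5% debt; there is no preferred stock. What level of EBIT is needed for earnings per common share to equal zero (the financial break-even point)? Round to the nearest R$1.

R$1,228,255

Annual interest = 9.5% × R$12,929,000 = R$1,228,255.00.
With no preferred dividends, EPS = 0 when EBIT exactly covers interest, so the financial break-even EBIT is R$1,228,255.00.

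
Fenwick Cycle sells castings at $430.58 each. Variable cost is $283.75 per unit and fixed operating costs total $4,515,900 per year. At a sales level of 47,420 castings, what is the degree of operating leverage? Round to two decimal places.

2.85

Total contribution margin = 47,420 × $146.83 = $6,962,678.60.
Subtracting fixed costs: EBIT = $6,962,678.60 − $4,515,900 = $2,446,778.60.
So DOL = total CM / EBIT = $6,962,678.60 / $2,446,778.60 = 2.8457.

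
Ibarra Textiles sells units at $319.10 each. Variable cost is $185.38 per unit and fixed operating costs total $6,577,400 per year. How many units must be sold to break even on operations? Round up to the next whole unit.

Unit CM = price − variable cost = $319.10 − $185.38 = $133.72.
Break-even volume = fixed costs ÷ CM per unit = $6,577,400 ÷ $133.72 = 49,187.86, so 49,188 units.

49,188 units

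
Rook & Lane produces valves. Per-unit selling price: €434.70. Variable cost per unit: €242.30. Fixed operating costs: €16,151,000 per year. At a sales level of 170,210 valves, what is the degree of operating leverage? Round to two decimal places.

1.97

At 170,210 units, contribution = 170,210 × €192.40 = €32,748,404.00.
Subtracting fixed costs: EBIT = €32,748,404.00 − €16,151,000 = €16,597,404.00.
Degree of operating leverage = €32,748,404.00 / €16,597,404.00 = 1.9731.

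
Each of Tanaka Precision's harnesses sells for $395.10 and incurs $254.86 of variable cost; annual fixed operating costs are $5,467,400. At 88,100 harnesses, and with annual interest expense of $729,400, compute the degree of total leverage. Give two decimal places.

Total contribution margin = 88,100 × $140.24 = $12,355,144.00.
Subtracting fixed costs: EBIT = $12,355,144.00 − $5,467,400 = $6,887,744.00. Interest = $729,400.00, so EBIT − I = $6,158,344.00.
DCL = contribution ÷ (EBIT − I) = $12,355,144.00 ÷ $6,158,344.00 = 2.0062.

2.01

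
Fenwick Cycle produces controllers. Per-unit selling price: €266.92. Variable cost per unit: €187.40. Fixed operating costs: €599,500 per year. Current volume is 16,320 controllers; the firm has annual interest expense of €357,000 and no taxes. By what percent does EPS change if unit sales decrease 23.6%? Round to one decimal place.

Total contribution margin = 16,320 × €79.52 = €1,297,766.40.
EBIT = €1,297,766.40 − €599,500 = €698,266.40.
Interest = €357,000.00, so EBIT − I = €341,266.40.
DCL = total CM / (EBIT − I) = €1,297,766.40 / €341,266.40 = 3.8028.
EPS therefore changes by 3.8028 × (-23.6%) = -89.7%.

-89.7%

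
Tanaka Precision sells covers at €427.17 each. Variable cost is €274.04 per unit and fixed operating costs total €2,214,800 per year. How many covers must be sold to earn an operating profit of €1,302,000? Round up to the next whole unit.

Contribution margin per unit = €427.17 − €274.04 = €153.13.
Need Q such that Q × €153.13 − €2,214,800 = €1,302,000, i.e. Q = €3,516,800 / €153.13 = 22,966.11 → 22,967.

22,967 covers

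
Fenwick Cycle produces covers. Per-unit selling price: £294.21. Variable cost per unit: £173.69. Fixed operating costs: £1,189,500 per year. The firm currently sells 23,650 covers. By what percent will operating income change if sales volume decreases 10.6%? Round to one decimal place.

Total contribution margin = 23,650 × £120.52 = £2,850,298.00.
Subtracting fixed costs: EBIT = £2,850,298.00 − £1,189,500 = £1,660,798.00.
Degree of operating leverage = £2,850,298.00 / £1,660,798.00 = 1.7162.
%ΔEBIT = DOL × %ΔSales = 1.7162 × -10.6% = -18.2%.

-18.2%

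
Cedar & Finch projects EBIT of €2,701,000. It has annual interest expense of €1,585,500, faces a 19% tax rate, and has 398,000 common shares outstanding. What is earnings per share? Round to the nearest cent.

€2.27

Pre-tax income = €2,701,000 − €1,585,500.00 = €1,115,500.00.
After tax at 19%: net income = €1,115,500.00 × 0.81 = €903,555.00.
EPS = €903,555.00 ÷ 398,000 = €2.27.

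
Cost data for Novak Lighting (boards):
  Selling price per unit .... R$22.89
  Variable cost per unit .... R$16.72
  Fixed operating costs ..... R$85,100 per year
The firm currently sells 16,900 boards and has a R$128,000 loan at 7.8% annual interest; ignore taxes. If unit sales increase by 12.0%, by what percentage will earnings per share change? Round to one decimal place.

+136.2%

Contribution at this volume is 16,900 × R$6.17 = R$104,273.00.
Operating income = contribution − fixed costs = R$104,273.00 − R$85,100 = R$19,173.00.
After interest of R$9,984.00, pre-tax earnings = R$9,189.00.
Degree of combined leverage = contribution ÷ (EBIT − I) = R$104,273.00 ÷ R$9,189.00 = 11.3476.
EPS therefore changes by 11.3476 × (+12.0%) = +136.2%.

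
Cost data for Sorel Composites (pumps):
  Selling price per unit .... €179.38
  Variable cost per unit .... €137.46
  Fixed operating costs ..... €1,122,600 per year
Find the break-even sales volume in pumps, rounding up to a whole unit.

26,780 pumps

Each unit contributes €179.38 − €137.46 = €41.92.
Break-even volume = fixed costs ÷ CM per unit = €1,122,600 ÷ €41.92 = 26,779.58, so 26,780 pumps.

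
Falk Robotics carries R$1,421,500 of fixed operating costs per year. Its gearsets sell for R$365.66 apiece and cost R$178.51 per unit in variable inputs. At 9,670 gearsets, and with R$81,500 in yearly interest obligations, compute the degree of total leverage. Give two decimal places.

5.90

Total contribution margin = 9,670 × R$187.15 = R$1,809,740.50.
Operating income = contribution − fixed costs = R$1,809,740.50 − R$1,421,500 = R$388,240.50. Interest = R$81,500.00, so EBIT − I = R$306,740.50.
Degree of total leverage = total CM / (EBIT − interest) = R$1,809,740.50 / R$306,740.50 = 5.8999.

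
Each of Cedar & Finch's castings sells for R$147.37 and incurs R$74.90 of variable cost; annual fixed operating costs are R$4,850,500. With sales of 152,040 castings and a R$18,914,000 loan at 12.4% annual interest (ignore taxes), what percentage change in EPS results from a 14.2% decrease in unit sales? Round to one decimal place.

-40.9%

At 152,040 units, contribution = 152,040 × R$72.47 = R$11,018,338.80.
Operating income = contribution − fixed costs = R$11,018,338.80 − R$4,850,500 = R$6,167,838.80.
Interest = R$2,345,336.00, so EBIT − I = R$3,822,502.80.
DCL = total CM / (EBIT − I) = R$11,018,338.80 / R$3,822,502.80 = 2.8825.
%ΔEPS = DCL × %ΔSales = 2.8825 × -14.2% = -40.9%.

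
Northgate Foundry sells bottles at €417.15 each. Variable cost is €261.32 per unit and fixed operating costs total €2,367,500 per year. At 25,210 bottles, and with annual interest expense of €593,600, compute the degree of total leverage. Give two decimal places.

At 25,210 units, contribution = 25,210 × €155.83 = €3,928,474.30.
EBIT = €3,928,474.30 − €2,367,500 = €1,560,974.30. Interest = €593,600.00.
DOL = €3,928,474.30 ÷ €1,560,974.30 = 2.5167; DFL = €1,560,974.30 ÷ €967,374.30 = 1.6136.
DCL = DOL × DFL = 2.5167 × 1.6136 = 4.0609.

4.06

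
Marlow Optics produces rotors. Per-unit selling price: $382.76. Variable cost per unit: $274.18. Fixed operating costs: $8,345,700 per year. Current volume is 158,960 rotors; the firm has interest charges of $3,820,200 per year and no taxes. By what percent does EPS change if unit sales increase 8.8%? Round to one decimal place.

Total contribution margin = 158,960 × $108.58 = $17,259,876.80.
Subtracting fixed costs: EBIT = $17,259,876.80 − $8,345,700 = $8,914,176.80.
After interest of $3,820,200.00, pre-tax earnings = $5,093,976.80.
DCL = total CM / (EBIT − I) = $17,259,876.80 / $5,093,976.80 = 3.3883.
EPS therefore changes by 3.3883 × (+8.8%) = +29.8%.

+29.8%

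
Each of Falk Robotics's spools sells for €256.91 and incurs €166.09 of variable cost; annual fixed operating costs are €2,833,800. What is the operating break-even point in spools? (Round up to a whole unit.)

31,203 spools

Unit CM = price − variable cost = €256.91 − €166.09 = €90.82.
Units to break even: €2,833,800 ÷ €90.82 = 31,202.38, rounded up to 31,203.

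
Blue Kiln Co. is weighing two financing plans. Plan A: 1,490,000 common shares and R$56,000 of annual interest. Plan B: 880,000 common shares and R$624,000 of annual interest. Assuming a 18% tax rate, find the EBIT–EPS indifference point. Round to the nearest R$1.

Set EPS_A = EPS_B: (EBIT − R$56,000)(1 − 0.18) ÷ 1,490,000 = (EBIT − R$624,000)(1 − 0.18) ÷ 880,000.
Cancelling (1 − t) and cross-multiplying: 880,000·(EBIT − 56,000) = 1,490,000·(EBIT − 624,000).
Solving, EBIT = (624,000·1,490,000 − 56,000·880,000) / (1,490,000 − 880,000) = 880,480,000,000 / 610,000 = 1,443,409.84.

R$1,443,410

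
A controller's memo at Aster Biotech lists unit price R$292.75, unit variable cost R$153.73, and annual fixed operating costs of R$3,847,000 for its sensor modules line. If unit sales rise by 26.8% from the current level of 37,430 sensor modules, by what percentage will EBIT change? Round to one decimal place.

At 37,430 units, contribution = 37,430 × R$139.02 = R$5,203,518.60.
Subtracting fixed costs: EBIT = R$5,203,518.60 − R$3,847,000 = R$1,356,518.60.
DOL = contribution ÷ EBIT = R$5,203,518.60 ÷ R$1,356,518.60 = 3.8359.
Operating income changes by 3.8359 × +26.8% = +102.8%.

+102.8%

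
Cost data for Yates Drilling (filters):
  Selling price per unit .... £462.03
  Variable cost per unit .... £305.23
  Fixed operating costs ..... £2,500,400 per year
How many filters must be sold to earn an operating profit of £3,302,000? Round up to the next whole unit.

37,006 filters

Each unit contributes £462.03 − £305.23 = £156.80.
Required volume = (fixed costs + target profit) ÷ CM = (£2,500,400 + £3,302,000) ÷ £156.80 = 37,005.10, so 37,006 filters.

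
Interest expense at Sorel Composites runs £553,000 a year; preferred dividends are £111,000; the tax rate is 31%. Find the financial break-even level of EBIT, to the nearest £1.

Preferred dividends are paid after tax, so their pre-tax equivalent is £111,000 ÷ (1 − 0.31) = £160,869.57.
EPS = 0 when EBIT covers interest plus the pre-tax preferred burden: £553,000 + £160,869.57 = £713,869.57.

£713,870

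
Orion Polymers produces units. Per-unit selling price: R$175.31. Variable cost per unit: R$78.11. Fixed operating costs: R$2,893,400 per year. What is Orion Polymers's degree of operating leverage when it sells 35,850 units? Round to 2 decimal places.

5.89

At 35,850 units, contribution = 35,850 × R$97.20 = R$3,484,620.00.
EBIT = R$3,484,620.00 − R$2,893,400 = R$591,220.00.
DOL = contribution ÷ EBIT = R$3,484,620.00 ÷ R$591,220.00 = 5.8939.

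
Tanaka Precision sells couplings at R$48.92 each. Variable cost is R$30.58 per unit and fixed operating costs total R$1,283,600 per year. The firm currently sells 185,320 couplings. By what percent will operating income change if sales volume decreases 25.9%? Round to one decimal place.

Total contribution margin = 185,320 × R$18.34 = R$3,398,768.80.
EBIT = R$3,398,768.80 − R$1,283,600 = R$2,115,168.80.
Degree of operating leverage = R$3,398,768.80 / R$2,115,168.80 = 1.6069.
So EBIT moves 1.6069 × (-25.9%) = -41.6%.

-41.6%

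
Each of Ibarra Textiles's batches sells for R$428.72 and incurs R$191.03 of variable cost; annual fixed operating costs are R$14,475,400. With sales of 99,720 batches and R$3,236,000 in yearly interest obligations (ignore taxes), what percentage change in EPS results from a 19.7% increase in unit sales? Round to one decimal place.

+77.9%

Total contribution margin = 99,720 × R$237.69 = R$23,702,446.80.
Operating income = contribution − fixed costs = R$23,702,446.80 − R$14,475,400 = R$9,227,046.80.
Interest = R$3,236,000.00, so EBIT − I = R$5,991,046.80.
Degree of combined leverage = contribution ÷ (EBIT − I) = R$23,702,446.80 ÷ R$5,991,046.80 = 3.9563.
%ΔEPS = DCL × %ΔSales = 3.9563 × +19.7% = +77.9%.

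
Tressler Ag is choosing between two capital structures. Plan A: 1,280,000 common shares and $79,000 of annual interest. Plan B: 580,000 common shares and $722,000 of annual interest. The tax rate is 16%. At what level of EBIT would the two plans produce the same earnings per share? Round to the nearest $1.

$1,254,771

At indifference, (EBIT − 79,000)(1 − t)/1,280,000 = (EBIT − 722,000)(1 − t)/580,000.
The (1 − t) factor cancels: (EBIT − 79,000) × 580,000 = (EBIT − 722,000) × 1,280,000.
EBIT × (1,280,000 − 580,000) = 722,000 × 1,280,000 − 79,000 × 580,000 = 878,340,000,000, so EBIT = 878,340,000,000 ÷ 700,000 = 1,254,771.43.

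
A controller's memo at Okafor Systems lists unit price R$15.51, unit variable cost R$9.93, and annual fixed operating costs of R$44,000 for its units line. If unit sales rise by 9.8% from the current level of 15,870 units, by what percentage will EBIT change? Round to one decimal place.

+19.5%

At 15,870 units, contribution = 15,870 × R$5.58 = R$88,554.60.
EBIT = R$88,554.60 − R$44,000 = R$44,554.60.
So DOL = total CM / EBIT = R$88,554.60 / R$44,554.60 = 1.9876.
Operating income changes by 1.9876 × +9.8% = +19.5%.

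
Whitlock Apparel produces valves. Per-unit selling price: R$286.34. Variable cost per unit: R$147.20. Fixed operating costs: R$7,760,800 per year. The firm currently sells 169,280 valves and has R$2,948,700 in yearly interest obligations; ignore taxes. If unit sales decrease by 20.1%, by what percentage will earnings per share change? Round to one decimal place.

Contribution at this volume is 169,280 × R$139.14 = R$23,553,619.20.
Subtracting fixed costs: EBIT = R$23,553,619.20 − R$7,760,800 = R$15,792,819.20.
After interest of R$2,948,700.00, pre-tax earnings = R$12,844,119.20.
DCL = total CM / (EBIT − I) = R$23,553,619.20 / R$12,844,119.20 = 1.8338.
EPS therefore changes by 1.8338 × (-20.1%) = -36.9%.

-36.9%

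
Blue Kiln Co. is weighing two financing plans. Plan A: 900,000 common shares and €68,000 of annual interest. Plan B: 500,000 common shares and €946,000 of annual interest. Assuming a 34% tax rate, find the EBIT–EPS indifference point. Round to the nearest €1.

€2,043,500

At indifference, (EBIT − 68,000)(1 − t)/900,000 = (EBIT − 946,000)(1 − t)/500,000.
Cancelling (1 − t) and cross-multiplying: 500,000·(EBIT − 68,000) = 900,000·(EBIT − 946,000).
EBIT × (900,000 − 500,000) = 946,000 × 900,000 − 68,000 × 500,000 = 817,400,000,000, so EBIT = 817,400,000,000 ÷ 400,000 = 2,043,500.00.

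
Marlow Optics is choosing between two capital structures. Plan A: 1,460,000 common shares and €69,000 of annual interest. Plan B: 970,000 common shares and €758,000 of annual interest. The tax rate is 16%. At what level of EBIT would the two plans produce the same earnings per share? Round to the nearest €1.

At indifference, (EBIT − 69,000)(1 − t)/1,460,000 = (EBIT − 758,000)(1 − t)/970,000.
Cancelling (1 − t) and cross-multiplying: 970,000·(EBIT − 69,000) = 1,460,000·(EBIT − 758,000).
EBIT × (1,460,000 − 970,000) = 758,000 × 1,460,000 − 69,000 × 970,000 = 1,039,750,000,000, so EBIT = 1,039,750,000,000 ÷ 490,000 = 2,121,938.78.

€2,121,939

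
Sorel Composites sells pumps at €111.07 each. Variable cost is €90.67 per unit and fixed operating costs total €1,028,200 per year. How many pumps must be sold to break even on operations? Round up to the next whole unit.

Contribution margin per unit = €111.07 − €90.67 = €20.40.
Break-even volume = fixed costs ÷ CM per unit = €1,028,200 ÷ €20.40 = 50,401.96, so 50,402 pumps.

50,402 pumps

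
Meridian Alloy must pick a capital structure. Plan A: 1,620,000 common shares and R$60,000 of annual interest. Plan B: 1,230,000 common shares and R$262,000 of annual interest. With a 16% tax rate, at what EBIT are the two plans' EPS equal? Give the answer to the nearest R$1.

R$899,077

At indifference, (EBIT − 60,000)(1 − t)/1,620,000 = (EBIT − 262,000)(1 − t)/1,230,000.
Cancelling (1 − t) and cross-multiplying: 1,230,000·(EBIT − 60,000) = 1,620,000·(EBIT − 262,000).
Solving, EBIT = (262,000·1,620,000 − 60,000·1,230,000) / (1,620,000 − 1,230,000) = 350,640,000,000 / 390,000 = 899,076.92.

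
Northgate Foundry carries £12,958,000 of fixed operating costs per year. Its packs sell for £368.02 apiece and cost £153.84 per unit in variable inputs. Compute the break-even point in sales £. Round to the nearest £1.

Contribution margin per unit = £368.02 − £153.84 = £214.18, a CM ratio of £214.18 ÷ £368.02 = 0.5820.
Break-even revenue = fixed costs × price ÷ CM = £12,958,000 × £368.02 ÷ £214.18 = £22,265,399.

£22,265,399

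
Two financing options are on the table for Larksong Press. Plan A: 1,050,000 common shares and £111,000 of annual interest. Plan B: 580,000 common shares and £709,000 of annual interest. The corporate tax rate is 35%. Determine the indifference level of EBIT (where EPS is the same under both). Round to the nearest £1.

£1,446,957

Set EPS_A = EPS_B: (EBIT − £111,000)(1 − 0.35) ÷ 1,050,000 = (EBIT − £709,000)(1 − 0.35) ÷ 580,000.
The (1 − t) factor cancels: (EBIT − 111,000) × 580,000 = (EBIT − 709,000) × 1,050,000.
EBIT × (1,050,000 − 580,000) = 709,000 × 1,050,000 − 111,000 × 580,000 = 680,070,000,000, so EBIT = 680,070,000,000 ÷ 470,000 = 1,446,957.45.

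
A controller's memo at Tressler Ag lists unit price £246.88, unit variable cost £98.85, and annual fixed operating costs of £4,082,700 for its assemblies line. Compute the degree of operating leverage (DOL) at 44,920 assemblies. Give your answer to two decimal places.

2.59

At 44,920 units, contribution = 44,920 × £148.03 = £6,649,507.60.
EBIT = £6,649,507.60 − £4,082,700 = £2,566,807.60.
DOL = contribution ÷ EBIT = £6,649,507.60 ÷ £2,566,807.60 = 2.5906.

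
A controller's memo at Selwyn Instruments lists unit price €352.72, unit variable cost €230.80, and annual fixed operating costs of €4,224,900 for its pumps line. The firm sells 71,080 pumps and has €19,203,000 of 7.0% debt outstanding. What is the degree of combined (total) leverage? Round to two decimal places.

At 71,080 units, contribution = 71,080 × €121.92 = €8,666,073.60.
Subtracting fixed costs: EBIT = €8,666,073.60 − €4,224,900 = €4,441,173.60. Interest = €1,344,210.00.
DOL = €8,666,073.60 ÷ €4,441,173.60 = 1.9513; DFL = €4,441,173.60 ÷ €3,096,963.60 = 1.4340.
Combined leverage = 1.9513 × 1.4340 = 2.7982.

2.80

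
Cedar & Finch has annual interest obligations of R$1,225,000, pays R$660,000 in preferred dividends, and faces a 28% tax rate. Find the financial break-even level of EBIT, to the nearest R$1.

Preferred dividends are paid after tax, so their pre-tax equivalent is R$660,000 ÷ (1 − 0.28) = R$916,666.67.
Financial break-even EBIT = interest + D_p ÷ (1 − t) = R$1,225,000 + R$916,666.67 = R$2,141,666.67.

R$2,141,667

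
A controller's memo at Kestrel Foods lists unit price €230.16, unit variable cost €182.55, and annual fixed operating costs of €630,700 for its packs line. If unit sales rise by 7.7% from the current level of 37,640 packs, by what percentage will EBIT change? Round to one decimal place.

At 37,640 units, contribution = 37,640 × €47.61 = €1,792,040.40.
Subtracting fixed costs: EBIT = €1,792,040.40 − €630,700 = €1,161,340.40.
Degree of operating leverage = €1,792,040.40 / €1,161,340.40 = 1.5431.
Operating income changes by 1.5431 × +7.7% = +11.9%.

+11.9%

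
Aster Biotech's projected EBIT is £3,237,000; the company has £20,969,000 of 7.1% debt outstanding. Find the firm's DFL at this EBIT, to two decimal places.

1.85

Annual interest charges come to £1,488,799.00.
DFL = EBIT ÷ (EBIT − I) = £3,237,000 ÷ (£3,237,000 − £1,488,799.00) = £3,237,000 ÷ £1,748,201.00 = 1.8516.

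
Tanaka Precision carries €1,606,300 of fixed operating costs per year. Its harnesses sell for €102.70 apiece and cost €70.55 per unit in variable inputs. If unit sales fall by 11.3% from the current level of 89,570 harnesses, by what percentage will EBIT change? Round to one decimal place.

-25.6%

Total contribution margin = 89,570 × €32.15 = €2,879,675.50.
Subtracting fixed costs: EBIT = €2,879,675.50 − €1,606,300 = €1,273,375.50.
DOL = contribution ÷ EBIT = €2,879,675.50 ÷ €1,273,375.50 = 2.2615.
So EBIT moves 2.2615 × (-11.3%) = -25.6%.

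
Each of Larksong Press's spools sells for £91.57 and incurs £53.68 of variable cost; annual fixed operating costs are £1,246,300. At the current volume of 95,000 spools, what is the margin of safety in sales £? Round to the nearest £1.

£5,687,176

Unit CM = price − variable cost = £91.57 − £53.68 = £37.89. Break-even units = £1,246,300 ÷ £37.89 = 32,892.58; break-even revenue = 32,892.58 × £91.57 = £3,011,973.90.
Current sales = 95,000 × £91.57 = £8,699,150.00.
Margin of safety = £8,699,150.00 − £3,011,973.90 = £5,687,176.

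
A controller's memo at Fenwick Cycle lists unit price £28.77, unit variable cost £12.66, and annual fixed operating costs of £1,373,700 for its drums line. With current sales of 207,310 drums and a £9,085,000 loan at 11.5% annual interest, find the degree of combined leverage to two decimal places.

3.63

At 207,310 units, contribution = 207,310 × £16.11 = £3,339,764.10.
Operating income = contribution − fixed costs = £3,339,764.10 − £1,373,700 = £1,966,064.10. Interest = £1,044,775.00, so EBIT − I = £921,289.10.
Degree of total leverage = total CM / (EBIT − interest) = £3,339,764.10 / £921,289.10 = 3.6251.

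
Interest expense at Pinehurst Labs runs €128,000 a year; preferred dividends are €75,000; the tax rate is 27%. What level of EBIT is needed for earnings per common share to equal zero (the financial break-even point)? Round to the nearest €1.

Grossing the preferred dividend up to pre-tax terms: €75,000 / (1 − 0.27) = €102,739.73.
EPS = 0 when EBIT covers interest plus the pre-tax preferred burden: €128,000 + €102,739.73 = €230,739.73.

€230,740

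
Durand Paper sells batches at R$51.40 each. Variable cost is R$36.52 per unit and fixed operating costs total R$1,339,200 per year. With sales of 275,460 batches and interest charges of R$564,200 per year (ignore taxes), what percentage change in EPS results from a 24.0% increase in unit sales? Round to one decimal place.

+44.8%

At 275,460 units, contribution = 275,460 × R$14.88 = R$4,098,844.80.
EBIT = R$4,098,844.80 − R$1,339,200 = R$2,759,644.80.
Interest = R$564,200.00, so EBIT − I = R$2,195,444.80.
DCL = total CM / (EBIT − I) = R$4,098,844.80 / R$2,195,444.80 = 1.8670.
%ΔEPS = DCL × %ΔSales = 1.8670 × +24.0% = +44.8%.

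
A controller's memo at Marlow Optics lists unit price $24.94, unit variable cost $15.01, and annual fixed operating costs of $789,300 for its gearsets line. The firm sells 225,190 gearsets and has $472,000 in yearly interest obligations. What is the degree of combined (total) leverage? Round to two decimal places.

2.29

At 225,190 units, contribution = 225,190 × $9.93 = $2,236,136.70.
EBIT = $2,236,136.70 − $789,300 = $1,446,836.70. Interest = $472,000.00.
DOL = $2,236,136.70 ÷ $1,446,836.70 = 1.5455; DFL = $1,446,836.70 ÷ $974,836.70 = 1.4842.
DCL = DOL × DFL = 1.5455 × 1.4842 = 2.2938.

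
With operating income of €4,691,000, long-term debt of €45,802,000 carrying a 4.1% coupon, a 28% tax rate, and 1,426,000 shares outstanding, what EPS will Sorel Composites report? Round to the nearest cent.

Pre-tax income = €4,691,000 − €1,877,882.00 = €2,813,118.00.
Net income = €2,813,118.00 × (1 − 0.28) = €2,025,444.96.
Per share: €2,025,444.96 / 1,426,000 shares = €1.42.

€1.42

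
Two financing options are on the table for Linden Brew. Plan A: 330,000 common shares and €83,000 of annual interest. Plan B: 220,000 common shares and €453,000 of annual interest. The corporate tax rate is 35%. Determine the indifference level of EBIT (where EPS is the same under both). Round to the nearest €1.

€1,193,000

Set EPS_A = EPS_B: (EBIT − €83,000)(1 − 0.35) ÷ 330,000 = (EBIT − €453,000)(1 − 0.35) ÷ 220,000.
The (1 − t) factor cancels: (EBIT − 83,000) × 220,000 = (EBIT − 453,000) × 330,000.
EBIT × (330,000 − 220,000) = 453,000 × 330,000 − 83,000 × 220,000 = 131,230,000,000, so EBIT = 131,230,000,000 ÷ 110,000 = 1,193,000.00.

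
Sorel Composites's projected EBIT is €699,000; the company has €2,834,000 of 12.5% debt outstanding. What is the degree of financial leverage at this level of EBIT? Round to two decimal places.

2.03

Annual interest charges come to €354,250.00.
Degree of financial leverage = EBIT / (EBIT − interest) = €699,000 / €344,750.00 = 2.0276.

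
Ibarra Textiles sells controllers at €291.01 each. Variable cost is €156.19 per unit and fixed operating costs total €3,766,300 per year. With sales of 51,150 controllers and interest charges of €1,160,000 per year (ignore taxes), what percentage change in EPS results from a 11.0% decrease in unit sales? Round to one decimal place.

-38.5%

Contribution at this volume is 51,150 × €134.82 = €6,896,043.00.
Subtracting fixed costs: EBIT = €6,896,043.00 − €3,766,300 = €3,129,743.00.
After interest of €1,160,000.00, pre-tax earnings = €1,969,743.00.
DCL = total CM / (EBIT − I) = €6,896,043.00 / €1,969,743.00 = 3.5010.
EPS therefore changes by 3.5010 × (-11.0%) = -38.5%.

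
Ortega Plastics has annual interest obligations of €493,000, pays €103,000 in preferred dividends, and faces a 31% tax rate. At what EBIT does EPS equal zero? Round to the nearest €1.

€642,275

Preferred dividends are paid after tax, so their pre-tax equivalent is €103,000 ÷ (1 − 0.31) = €149,275.36.
Financial break-even EBIT = interest + D_p ÷ (1 − t) = €493,000 + €149,275.36 = €642,275.36.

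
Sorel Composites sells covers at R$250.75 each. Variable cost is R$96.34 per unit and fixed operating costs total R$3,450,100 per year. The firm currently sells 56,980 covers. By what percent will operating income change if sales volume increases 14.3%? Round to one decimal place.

+23.5%

Contribution at this volume is 56,980 × R$154.41 = R$8,798,281.80.
Operating income = contribution − fixed costs = R$8,798,281.80 − R$3,450,100 = R$5,348,181.80.
DOL = contribution ÷ EBIT = R$8,798,281.80 ÷ R$5,348,181.80 = 1.6451.
So EBIT moves 1.6451 × (+14.3%) = +23.5%.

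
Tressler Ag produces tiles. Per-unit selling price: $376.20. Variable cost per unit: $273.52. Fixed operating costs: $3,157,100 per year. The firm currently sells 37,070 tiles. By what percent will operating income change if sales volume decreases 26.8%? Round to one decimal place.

Total contribution margin = 37,070 × $102.68 = $3,806,347.60.
EBIT = $3,806,347.60 − $3,157,100 = $649,247.60.
DOL = contribution ÷ EBIT = $3,806,347.60 ÷ $649,247.60 = 5.8627.
Operating income changes by 5.8627 × -26.8% = -157.1%.

-157.1%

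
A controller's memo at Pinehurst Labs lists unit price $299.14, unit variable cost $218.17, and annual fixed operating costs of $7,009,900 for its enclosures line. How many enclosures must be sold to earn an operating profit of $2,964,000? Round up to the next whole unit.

Contribution margin per unit = $299.14 − $218.17 = $80.97.
Units = (FC + target) / CM = ($7,009,900 + $2,964,000) / $80.97 = 123,180.19, so 123,181 enclosures.

123,181 enclosures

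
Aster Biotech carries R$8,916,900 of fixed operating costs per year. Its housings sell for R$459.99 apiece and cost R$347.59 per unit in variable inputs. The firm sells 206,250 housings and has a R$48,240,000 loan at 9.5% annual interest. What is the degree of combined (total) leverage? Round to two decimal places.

2.39

Total contribution margin = 206,250 × R$112.40 = R$23,182,500.00.
Operating income = contribution − fixed costs = R$23,182,500.00 − R$8,916,900 = R$14,265,600.00. Interest = R$4,582,800.00, so EBIT − I = R$9,682,800.00.
DCL = contribution ÷ (EBIT − I) = R$23,182,500.00 ÷ R$9,682,800.00 = 2.3942.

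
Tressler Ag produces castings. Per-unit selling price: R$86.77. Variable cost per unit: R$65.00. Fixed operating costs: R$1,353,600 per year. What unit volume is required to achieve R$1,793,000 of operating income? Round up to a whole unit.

Unit CM = price − variable cost = R$86.77 − R$65.00 = R$21.77.
Required volume = (fixed costs + target profit) ÷ CM = (R$1,353,600 + R$1,793,000) ÷ R$21.77 = 144,538.36, so 144,539 castings.

144,539 castings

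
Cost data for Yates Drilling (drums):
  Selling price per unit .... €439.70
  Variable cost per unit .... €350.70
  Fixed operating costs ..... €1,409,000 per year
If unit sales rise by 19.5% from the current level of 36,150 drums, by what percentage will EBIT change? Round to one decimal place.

Total contribution margin = 36,150 × €89.00 = €3,217,350.00.
Operating income = contribution − fixed costs = €3,217,350.00 − €1,409,000 = €1,808,350.00.
Degree of operating leverage = €3,217,350.00 / €1,808,350.00 = 1.7792.
%ΔEBIT = DOL × %ΔSales = 1.7792 × +19.5% = +34.7%.

+34.7%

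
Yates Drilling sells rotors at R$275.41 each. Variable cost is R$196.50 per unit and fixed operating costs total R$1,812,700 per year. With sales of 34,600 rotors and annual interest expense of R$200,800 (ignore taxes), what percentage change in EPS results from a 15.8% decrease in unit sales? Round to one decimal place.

-60.2%

At 34,600 units, contribution = 34,600 × R$78.91 = R$2,730,286.00.
Operating income = contribution − fixed costs = R$2,730,286.00 − R$1,812,700 = R$917,586.00.
After interest of R$200,800.00, pre-tax earnings = R$716,786.00.
Degree of combined leverage = contribution ÷ (EBIT − I) = R$2,730,286.00 ÷ R$716,786.00 = 3.8091.
EPS therefore changes by 3.8091 × (-15.8%) = -60.2%.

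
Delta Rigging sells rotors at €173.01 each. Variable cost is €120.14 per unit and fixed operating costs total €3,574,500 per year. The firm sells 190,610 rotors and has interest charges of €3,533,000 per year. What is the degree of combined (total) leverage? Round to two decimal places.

At 190,610 units, contribution = 190,610 × €52.87 = €10,077,550.70.
Operating income = contribution − fixed costs = €10,077,550.70 − €3,574,500 = €6,503,050.70. Interest = €3,533,000.00.
DOL = €10,077,550.70 ÷ €6,503,050.70 = 1.5497; DFL = €6,503,050.70 ÷ €2,970,050.70 = 2.1895.
Combined leverage = 1.5497 × 2.1895 = 3.3931.

3.39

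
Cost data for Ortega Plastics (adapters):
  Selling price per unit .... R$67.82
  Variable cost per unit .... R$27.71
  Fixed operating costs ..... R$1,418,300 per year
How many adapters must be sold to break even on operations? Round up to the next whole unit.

Unit CM = price − variable cost = R$67.82 − R$27.71 = R$40.11.
Units to break even: R$1,418,300 ÷ R$40.11 = 35,360.26, rounded up to 35,361.

35,361 adapters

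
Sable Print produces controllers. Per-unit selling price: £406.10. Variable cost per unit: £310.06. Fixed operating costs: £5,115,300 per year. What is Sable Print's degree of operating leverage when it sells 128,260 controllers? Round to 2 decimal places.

Contribution at this volume is 128,260 × £96.04 = £12,318,090.40.
Subtracting fixed costs: EBIT = £12,318,090.40 − £5,115,300 = £7,202,790.40.
DOL = contribution ÷ EBIT = £12,318,090.40 ÷ £7,202,790.40 = 1.7102.

1.71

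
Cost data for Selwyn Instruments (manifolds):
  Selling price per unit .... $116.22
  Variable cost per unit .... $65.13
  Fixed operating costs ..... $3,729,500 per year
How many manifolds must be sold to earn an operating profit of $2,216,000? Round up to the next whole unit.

116,374 manifolds

Each unit contributes $116.22 − $65.13 = $51.09.
Required volume = (fixed costs + target profit) ÷ CM = ($3,729,500 + $2,216,000) ÷ $51.09 = 116,373.07, so 116,374 manifolds.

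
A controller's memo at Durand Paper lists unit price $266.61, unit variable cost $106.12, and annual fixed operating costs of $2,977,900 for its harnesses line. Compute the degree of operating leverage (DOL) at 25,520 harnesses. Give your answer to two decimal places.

3.66

Total contribution margin = 25,520 × $160.49 = $4,095,704.80.
Operating income = contribution − fixed costs = $4,095,704.80 − $2,977,900 = $1,117,804.80.
So DOL = total CM / EBIT = $4,095,704.80 / $1,117,804.80 = 3.6641.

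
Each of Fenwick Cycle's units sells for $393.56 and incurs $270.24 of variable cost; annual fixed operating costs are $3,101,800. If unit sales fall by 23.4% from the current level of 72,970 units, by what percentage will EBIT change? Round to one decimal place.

Total contribution margin = 72,970 × $123.32 = $8,998,660.40.
Operating income = contribution − fixed costs = $8,998,660.40 − $3,101,800 = $5,896,860.40.
DOL = contribution ÷ EBIT = $8,998,660.40 ÷ $5,896,860.40 = 1.5260.
So EBIT moves 1.5260 × (-23.4%) = -35.7%.

-35.7%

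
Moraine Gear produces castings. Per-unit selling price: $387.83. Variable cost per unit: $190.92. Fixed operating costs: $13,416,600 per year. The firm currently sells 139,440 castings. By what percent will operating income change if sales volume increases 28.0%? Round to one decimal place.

+54.8%

Contribution at this volume is 139,440 × $196.91 = $27,457,130.40.
EBIT = $27,457,130.40 − $13,416,600 = $14,040,530.40.
DOL = contribution ÷ EBIT = $27,457,130.40 ÷ $14,040,530.40 = 1.9556.
Operating income changes by 1.9556 × +28.0% = +54.8%.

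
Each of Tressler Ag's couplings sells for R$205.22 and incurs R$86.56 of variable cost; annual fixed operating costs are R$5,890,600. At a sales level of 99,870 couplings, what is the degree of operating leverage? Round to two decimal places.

Contribution at this volume is 99,870 × R$118.66 = R$11,850,574.20.
Operating income = contribution − fixed costs = R$11,850,574.20 − R$5,890,600 = R$5,959,974.20.
DOL = contribution ÷ EBIT = R$11,850,574.20 ÷ R$5,959,974.20 = 1.9884.

1.99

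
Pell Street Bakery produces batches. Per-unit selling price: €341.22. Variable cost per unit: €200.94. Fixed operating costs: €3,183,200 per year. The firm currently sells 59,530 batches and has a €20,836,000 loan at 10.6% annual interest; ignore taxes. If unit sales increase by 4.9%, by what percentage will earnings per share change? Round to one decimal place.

Total contribution margin = 59,530 × €140.28 = €8,350,868.40.
EBIT = €8,350,868.40 − €3,183,200 = €5,167,668.40.
Interest = €2,208,616.00, so EBIT − I = €2,959,052.40.
DCL = total CM / (EBIT − I) = €8,350,868.40 / €2,959,052.40 = 2.8221.
EPS therefore changes by 2.8221 × (+4.9%) = +13.8%.

+13.8%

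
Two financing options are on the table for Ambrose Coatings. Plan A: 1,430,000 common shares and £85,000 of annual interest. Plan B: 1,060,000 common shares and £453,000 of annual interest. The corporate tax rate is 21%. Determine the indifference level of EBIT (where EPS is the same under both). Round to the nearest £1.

At indifference, (EBIT − 85,000)(1 − t)/1,430,000 = (EBIT − 453,000)(1 − t)/1,060,000.
The (1 − t) factor cancels: (EBIT − 85,000) × 1,060,000 = (EBIT − 453,000) × 1,430,000.
EBIT × (1,430,000 − 1,060,000) = 453,000 × 1,430,000 − 85,000 × 1,060,000 = 557,690,000,000, so EBIT = 557,690,000,000 ÷ 370,000 = 1,507,270.27.

£1,507,270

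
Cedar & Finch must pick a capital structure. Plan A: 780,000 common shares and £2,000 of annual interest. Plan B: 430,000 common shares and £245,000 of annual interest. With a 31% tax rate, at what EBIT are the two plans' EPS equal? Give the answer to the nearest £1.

Set EPS_A = EPS_B: (EBIT − £2,000)(1 − 0.31) ÷ 780,000 = (EBIT − £245,000)(1 − 0.31) ÷ 430,000.
Cancelling (1 − t) and cross-multiplying: 430,000·(EBIT − 2,000) = 780,000·(EBIT − 245,000).
EBIT × (780,000 − 430,000) = 245,000 × 780,000 − 2,000 × 430,000 = 190,240,000,000, so EBIT = 190,240,000,000 ÷ 350,000 = 543,542.86.

£543,543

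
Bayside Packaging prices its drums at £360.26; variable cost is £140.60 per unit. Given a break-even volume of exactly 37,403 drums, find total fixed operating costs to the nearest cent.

£8,215,942.98

Unit CM = price − variable cost = £360.26 − £140.60 = £219.66.
Fixed costs = break-even units × CM = 37,403 × £219.66 = £8,215,942.98.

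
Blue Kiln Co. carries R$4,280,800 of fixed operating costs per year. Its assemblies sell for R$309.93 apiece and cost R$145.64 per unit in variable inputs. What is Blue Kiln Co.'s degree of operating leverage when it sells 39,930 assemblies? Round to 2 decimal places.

2.88

Contribution at this volume is 39,930 × R$164.29 = R$6,560,099.70.
Operating income = contribution − fixed costs = R$6,560,099.70 − R$4,280,800 = R$2,279,299.70.
So DOL = total CM / EBIT = R$6,560,099.70 / R$2,279,299.70 = 2.8781.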